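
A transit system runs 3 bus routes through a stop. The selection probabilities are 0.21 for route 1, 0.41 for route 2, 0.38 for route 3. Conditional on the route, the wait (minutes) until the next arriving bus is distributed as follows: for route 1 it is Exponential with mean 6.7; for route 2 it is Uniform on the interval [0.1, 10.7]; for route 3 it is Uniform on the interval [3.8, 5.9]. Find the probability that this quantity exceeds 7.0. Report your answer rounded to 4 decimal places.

Conditional on each route, P(X > 7.0): 1: 0.351771; 2: 0.349057; 3: 0.
By total probability, P(X > 7.0) = 0.21·0.351771 + 0.41·0.349057 + 0.38·0 = 0.216985.

0.2170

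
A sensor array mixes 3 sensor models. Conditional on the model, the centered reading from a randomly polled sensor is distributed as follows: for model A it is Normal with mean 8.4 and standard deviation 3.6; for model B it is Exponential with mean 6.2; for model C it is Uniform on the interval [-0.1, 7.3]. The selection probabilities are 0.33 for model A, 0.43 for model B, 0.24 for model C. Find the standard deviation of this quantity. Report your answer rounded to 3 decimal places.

5.011

Per component, A: μ=8.4, E[X²]=83.52; B: μ=6.2, E[X²]=76.88; C: μ=3.6, E[X²]=17.5233.
E[X] = 0.33·8.4 + 0.43·6.2 + 0.24·3.6 = 6.302.
E[X²] = 0.33·83.52 + 0.43·76.88 + 0.24·17.5233 = 64.8256.
Var(X) = E[X²] − (E[X])² = 64.8256 − 39.7152 = 25.1104.
SD(X) = √25.1104 = 5.01103.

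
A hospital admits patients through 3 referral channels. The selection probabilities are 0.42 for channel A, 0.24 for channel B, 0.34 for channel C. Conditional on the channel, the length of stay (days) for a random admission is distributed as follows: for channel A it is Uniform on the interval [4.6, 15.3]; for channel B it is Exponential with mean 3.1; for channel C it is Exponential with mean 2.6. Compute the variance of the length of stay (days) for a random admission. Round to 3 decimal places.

Per component, A: μ=9.95, E[X²]=108.543; B: μ=3.1, E[X²]=19.22; C: μ=2.6, E[X²]=13.52.
E[X] = 0.42·9.95 + 0.24·3.1 + 0.34·2.6 = 5.807.
E[X²] = 0.42·108.543 + 0.24·19.22 + 0.34·13.52 = 54.7978.
Var(X) = E[X²] − (E[X])² = 54.7978 − 33.7212 = 21.0766.

21.077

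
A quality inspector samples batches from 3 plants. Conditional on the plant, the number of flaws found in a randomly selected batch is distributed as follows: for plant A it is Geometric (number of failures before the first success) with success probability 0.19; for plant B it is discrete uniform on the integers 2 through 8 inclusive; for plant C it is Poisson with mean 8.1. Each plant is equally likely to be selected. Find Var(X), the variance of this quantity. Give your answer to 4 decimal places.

14.2764

Per component, A: μ=4.26316, E[X²]=40.6122; B: μ=5, E[X²]=29; C: μ=8.1, E[X²]=73.71.
E[X] = 0.333333·4.26316 + 0.333333·5 + 0.333333·8.1 = 5.78772.
E[X²] = 0.333333·40.6122 + 0.333333·29 + 0.333333·73.71 = 47.7741.
Var(X) = E[X²] − (E[X])² = 47.7741 − 33.4977 = 14.2764.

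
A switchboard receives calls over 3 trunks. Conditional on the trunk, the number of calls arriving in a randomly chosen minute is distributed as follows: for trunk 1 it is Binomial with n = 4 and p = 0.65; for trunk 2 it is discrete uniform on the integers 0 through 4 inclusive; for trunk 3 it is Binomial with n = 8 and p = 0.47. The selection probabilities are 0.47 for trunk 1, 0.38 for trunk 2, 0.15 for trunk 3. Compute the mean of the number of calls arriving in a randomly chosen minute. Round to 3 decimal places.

Component means — 1: 2.6; 2: 2; 3: 3.76.
E[X] = 0.47·2.6 + 0.38·2 + 0.15·3.76 = 2.546.

2.546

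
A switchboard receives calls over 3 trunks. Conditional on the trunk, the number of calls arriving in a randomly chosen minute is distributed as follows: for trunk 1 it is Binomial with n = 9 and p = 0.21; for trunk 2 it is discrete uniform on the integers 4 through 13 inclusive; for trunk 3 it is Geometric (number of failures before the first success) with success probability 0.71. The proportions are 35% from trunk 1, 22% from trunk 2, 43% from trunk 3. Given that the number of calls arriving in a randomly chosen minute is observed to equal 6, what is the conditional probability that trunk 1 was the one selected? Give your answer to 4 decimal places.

0.0531

Likelihoods P(X=6 | ·): 1: 0.00355203; 2: 0.1; 3: 0.000422325.
Posterior ∝ prior × likelihood. Numerator for 1: 0.35·0.00355203 = 0.00124321.
Normalizing constant: 0.35·0.00355203 + 0.22·0.1 + 0.43·0.000422325 = 0.0234248.
P(1 | observation) = 0.00124321 / 0.0234248 = 0.0530723.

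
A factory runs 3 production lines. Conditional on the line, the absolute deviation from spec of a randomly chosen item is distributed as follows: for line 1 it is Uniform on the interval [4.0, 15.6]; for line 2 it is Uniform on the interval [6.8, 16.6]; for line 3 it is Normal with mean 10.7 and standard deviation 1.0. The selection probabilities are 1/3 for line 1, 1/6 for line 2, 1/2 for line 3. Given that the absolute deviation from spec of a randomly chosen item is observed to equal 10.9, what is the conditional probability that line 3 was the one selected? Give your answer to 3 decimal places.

Likelihoods f(10.9 | ·): 1: 0.0862069; 2: 0.102041; 3: 0.391043.
Posterior ∝ prior × likelihood. Numerator for 3: 0.5·0.391043 = 0.195521.
Normalizing constant: 0.333333·0.0862069 + 0.166667·0.102041 + 0.5·0.391043 = 0.241264.
P(3 | observation) = 0.195521 / 0.241264 = 0.810405.

0.810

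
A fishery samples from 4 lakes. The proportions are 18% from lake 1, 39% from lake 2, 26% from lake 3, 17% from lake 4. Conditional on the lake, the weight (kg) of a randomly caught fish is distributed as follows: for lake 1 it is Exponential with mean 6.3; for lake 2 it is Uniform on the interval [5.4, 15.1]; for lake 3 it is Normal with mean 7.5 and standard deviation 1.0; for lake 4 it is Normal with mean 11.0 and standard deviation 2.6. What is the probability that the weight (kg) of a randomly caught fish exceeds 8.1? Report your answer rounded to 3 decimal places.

0.550

Conditional on each lake, P(X > 8.1): 1: 0.276453; 2: 0.721649; 3: 0.274253; 4: 0.867657.
By total probability, P(X > 8.1) = 0.18·0.276453 + 0.39·0.721649 + 0.26·0.274253 + 0.17·0.867657 = 0.550012.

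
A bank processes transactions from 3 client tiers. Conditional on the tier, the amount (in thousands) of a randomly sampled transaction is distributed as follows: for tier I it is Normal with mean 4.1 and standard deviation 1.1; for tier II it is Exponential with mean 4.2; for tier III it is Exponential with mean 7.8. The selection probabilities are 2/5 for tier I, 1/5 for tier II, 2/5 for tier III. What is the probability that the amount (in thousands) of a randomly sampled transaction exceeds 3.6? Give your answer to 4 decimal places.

Conditional on each tier, P(X > 3.6): I: 0.675282; II: 0.424373; III: 0.630313.
By total probability, P(X > 3.6) = 0.4·0.675282 + 0.2·0.424373 + 0.4·0.630313 = 0.607113.

0.6071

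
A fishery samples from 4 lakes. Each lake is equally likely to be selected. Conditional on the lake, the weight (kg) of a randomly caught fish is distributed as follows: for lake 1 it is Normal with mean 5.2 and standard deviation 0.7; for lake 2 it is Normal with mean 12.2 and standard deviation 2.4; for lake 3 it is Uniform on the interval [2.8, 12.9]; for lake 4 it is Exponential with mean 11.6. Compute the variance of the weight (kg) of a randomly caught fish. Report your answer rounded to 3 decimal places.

Per component, 1: μ=5.2, E[X²]=27.53; 2: μ=12.2, E[X²]=154.6; 3: μ=7.85, E[X²]=70.1233; 4: μ=11.6, E[X²]=269.12.
E[X] = 0.25·5.2 + 0.25·12.2 + 0.25·7.85 + 0.25·11.6 = 9.2125.
E[X²] = 0.25·27.53 + 0.25·154.6 + 0.25·70.1233 + 0.25·269.12 = 130.343.
Var(X) = E[X²] − (E[X])² = 130.343 − 84.8702 = 45.4732.

45.473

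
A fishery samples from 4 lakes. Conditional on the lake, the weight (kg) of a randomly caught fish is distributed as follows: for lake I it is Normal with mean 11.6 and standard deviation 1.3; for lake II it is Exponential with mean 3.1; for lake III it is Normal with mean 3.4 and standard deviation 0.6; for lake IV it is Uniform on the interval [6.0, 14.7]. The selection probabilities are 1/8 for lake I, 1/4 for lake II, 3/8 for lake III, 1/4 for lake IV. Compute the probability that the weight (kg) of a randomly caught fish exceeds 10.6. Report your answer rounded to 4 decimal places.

Conditional on each lake, P(X > 10.6): I: 0.779122; II: 0.0327335; III: 0; IV: 0.471264.
By total probability, P(X > 10.6) = 0.125·0.779122 + 0.25·0.0327335 + 0.375·0 + 0.25·0.471264 = 0.22339.

0.2234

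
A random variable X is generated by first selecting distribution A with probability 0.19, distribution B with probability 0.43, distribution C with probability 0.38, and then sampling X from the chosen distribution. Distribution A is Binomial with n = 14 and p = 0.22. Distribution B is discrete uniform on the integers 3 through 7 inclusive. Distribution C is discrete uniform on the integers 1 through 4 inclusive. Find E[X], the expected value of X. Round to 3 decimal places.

3.685

Component means — A: 3.08; B: 5; C: 2.5.
E[X] = 0.19·3.08 + 0.43·5 + 0.38·2.5 = 3.6852.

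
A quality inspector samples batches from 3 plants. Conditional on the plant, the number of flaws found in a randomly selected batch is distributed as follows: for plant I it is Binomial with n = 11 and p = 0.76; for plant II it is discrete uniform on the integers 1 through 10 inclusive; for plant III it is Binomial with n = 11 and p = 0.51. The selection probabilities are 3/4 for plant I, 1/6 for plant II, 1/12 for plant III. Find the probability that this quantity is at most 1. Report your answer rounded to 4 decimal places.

Conditional on each plant, P(X ≤ 1): I: 5.45269e-06; II: 0.1; III: 0.00486733.
By total probability, P(X ≤ 1) = 0.75·5.45269e-06 + 0.166667·0.1 + 0.0833333·0.00486733 = 0.0170764.

0.0171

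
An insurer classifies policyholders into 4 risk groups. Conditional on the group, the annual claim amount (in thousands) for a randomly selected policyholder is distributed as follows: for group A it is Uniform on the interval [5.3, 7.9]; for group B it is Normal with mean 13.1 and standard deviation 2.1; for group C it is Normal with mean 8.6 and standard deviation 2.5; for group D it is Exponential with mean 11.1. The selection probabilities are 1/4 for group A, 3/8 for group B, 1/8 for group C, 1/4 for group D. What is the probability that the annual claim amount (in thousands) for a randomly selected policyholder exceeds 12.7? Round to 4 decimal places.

Conditional on each group, P(X > 12.7): A: 0; B: 0.575532; C: 0.0505026; D: 0.318496.
By total probability, P(X > 12.7) = 0.25·0 + 0.375·0.575532 + 0.125·0.0505026 + 0.25·0.318496 = 0.301761.

0.3018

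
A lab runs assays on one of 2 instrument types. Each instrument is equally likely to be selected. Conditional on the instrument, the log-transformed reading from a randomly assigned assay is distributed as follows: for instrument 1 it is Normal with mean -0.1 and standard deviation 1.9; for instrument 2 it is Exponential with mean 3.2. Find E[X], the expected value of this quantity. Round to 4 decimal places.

Component means — 1: -0.1; 2: 3.2.
E[X] = 0.5·-0.1 + 0.5·3.2 = 1.55.

1.5500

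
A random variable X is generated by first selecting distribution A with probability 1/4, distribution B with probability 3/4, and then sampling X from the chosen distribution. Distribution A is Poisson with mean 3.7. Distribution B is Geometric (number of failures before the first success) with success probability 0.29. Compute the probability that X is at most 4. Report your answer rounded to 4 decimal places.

Conditional on each component, P(X ≤ 4): A: 0.687219; B: 0.819577.
By total probability, P(X ≤ 4) = 0.25·0.687219 + 0.75·0.819577 = 0.786488.

0.7865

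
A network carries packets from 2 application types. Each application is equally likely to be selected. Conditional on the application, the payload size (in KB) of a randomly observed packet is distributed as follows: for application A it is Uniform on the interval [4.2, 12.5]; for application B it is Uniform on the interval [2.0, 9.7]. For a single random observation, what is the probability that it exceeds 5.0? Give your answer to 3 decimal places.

0.757

Conditional on each application, P(X > 5.0): A: 0.903614; B: 0.61039.
By total probability, P(X > 5.0) = 0.5·0.903614 + 0.5·0.61039 = 0.757002.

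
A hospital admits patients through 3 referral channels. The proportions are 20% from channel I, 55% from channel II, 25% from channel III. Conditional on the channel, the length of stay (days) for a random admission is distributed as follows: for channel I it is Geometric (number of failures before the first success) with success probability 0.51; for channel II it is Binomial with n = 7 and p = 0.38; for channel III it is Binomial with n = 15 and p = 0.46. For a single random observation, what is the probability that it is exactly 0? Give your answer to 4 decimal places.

0.1214

Conditional on each channel, P(X = 0): I: 0.51; II: 0.0352161; III: 9.68069e-05.
By total probability, P(X = 0) = 0.2·0.51 + 0.55·0.0352161 + 0.25·9.68069e-05 = 0.121393.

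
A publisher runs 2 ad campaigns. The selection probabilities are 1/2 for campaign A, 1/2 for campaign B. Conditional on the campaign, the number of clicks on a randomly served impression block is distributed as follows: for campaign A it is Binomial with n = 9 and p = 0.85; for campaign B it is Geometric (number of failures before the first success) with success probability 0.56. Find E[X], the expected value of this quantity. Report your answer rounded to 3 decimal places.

4.218

Component means — A: 7.65; B: 0.785714.
E[X] = 0.5·7.65 + 0.5·0.785714 = 4.21786.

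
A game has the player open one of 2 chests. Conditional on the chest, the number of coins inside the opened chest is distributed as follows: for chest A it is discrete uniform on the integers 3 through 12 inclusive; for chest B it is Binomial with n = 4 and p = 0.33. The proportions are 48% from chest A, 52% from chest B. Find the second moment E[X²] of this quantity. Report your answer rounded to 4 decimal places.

For each component E[X²] = Var + (mean)², giving A: 64.5; B: 2.6268.
Overall E[X²] = 0.48·64.5 + 0.52·2.6268 = 32.3259.

32.3259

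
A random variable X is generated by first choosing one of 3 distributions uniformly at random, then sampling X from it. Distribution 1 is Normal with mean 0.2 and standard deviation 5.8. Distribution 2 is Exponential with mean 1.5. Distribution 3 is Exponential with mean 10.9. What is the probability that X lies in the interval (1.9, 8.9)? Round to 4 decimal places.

Conditional on each component, P(1.9 < X < 8.9): 1: 0.317914; 2: 0.27912; 3: 0.398065.
By total probability, P(1.9 < X < 8.9) = 0.333333·0.317914 + 0.333333·0.27912 + 0.333333·0.398065 = 0.3317.

0.3317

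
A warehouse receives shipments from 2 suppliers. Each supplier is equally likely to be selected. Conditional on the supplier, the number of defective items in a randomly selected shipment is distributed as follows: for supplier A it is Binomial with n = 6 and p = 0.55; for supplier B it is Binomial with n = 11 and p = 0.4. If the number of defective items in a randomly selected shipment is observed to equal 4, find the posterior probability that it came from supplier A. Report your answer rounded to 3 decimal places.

Likelihoods P(X=4 | ·): A: 0.27795; B: 0.23649.
Posterior ∝ prior × likelihood. Numerator for A: 0.5·0.27795 = 0.138975.
Normalizing constant: 0.5·0.27795 + 0.5·0.23649 = 0.25722.
P(A | observation) = 0.138975 / 0.25722 = 0.540297.

0.540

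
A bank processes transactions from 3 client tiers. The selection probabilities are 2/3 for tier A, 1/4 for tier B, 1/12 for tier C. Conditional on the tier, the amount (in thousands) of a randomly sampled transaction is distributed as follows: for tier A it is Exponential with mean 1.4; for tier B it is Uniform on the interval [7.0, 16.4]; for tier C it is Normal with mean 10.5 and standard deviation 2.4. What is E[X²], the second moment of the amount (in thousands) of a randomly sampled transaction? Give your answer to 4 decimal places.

48.3442

For each component E[X²] = Var + (mean)², giving A: 3.92; B: 144.253; C: 116.01.
Overall E[X²] = 0.666667·3.92 + 0.25·144.253 + 0.0833333·116.01 = 48.3442.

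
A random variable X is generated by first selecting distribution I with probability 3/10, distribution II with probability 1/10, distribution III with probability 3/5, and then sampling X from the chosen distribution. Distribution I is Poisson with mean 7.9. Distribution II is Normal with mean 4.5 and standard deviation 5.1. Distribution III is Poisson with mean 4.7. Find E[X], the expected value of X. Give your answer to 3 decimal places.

5.640

Component means — I: 7.9; II: 4.5; III: 4.7.
E[X] = 0.3·7.9 + 0.1·4.5 + 0.6·4.7 = 5.64.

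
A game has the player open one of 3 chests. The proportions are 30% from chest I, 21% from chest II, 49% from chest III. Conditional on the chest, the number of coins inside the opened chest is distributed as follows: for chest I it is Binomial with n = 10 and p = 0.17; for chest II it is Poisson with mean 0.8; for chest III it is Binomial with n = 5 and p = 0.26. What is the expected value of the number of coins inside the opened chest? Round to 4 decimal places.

Component means — I: 1.7; II: 0.8; III: 1.3.
E[X] = 0.3·1.7 + 0.21·0.8 + 0.49·1.3 = 1.315.

1.3150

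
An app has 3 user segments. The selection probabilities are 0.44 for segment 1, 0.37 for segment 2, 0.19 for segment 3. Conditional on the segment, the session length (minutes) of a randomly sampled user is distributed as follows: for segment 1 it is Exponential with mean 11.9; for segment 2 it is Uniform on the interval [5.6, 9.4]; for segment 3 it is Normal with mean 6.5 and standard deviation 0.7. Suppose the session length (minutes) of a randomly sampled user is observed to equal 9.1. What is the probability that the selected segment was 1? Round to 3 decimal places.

Likelihoods f(9.1 | ·): 1: 0.0391152; 2: 0.263158; 3: 0.000575528.
Posterior ∝ prior × likelihood. Numerator for 1: 0.44·0.0391152 = 0.0172107.
Normalizing constant: 0.44·0.0391152 + 0.37·0.263158 + 0.19·0.000575528 = 0.114688.
P(1 | observation) = 0.0172107 / 0.114688 = 0.150065.

0.150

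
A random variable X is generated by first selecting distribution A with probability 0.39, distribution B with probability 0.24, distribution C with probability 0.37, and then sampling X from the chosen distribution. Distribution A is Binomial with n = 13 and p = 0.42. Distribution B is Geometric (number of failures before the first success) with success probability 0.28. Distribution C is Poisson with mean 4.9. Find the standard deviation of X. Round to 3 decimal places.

2.561

Per component, A: μ=5.46, E[X²]=32.9784; B: μ=2.57143, E[X²]=15.7959; C: μ=4.9, E[X²]=28.91.
E[X] = 0.39·5.46 + 0.24·2.57143 + 0.37·4.9 = 4.55954.
E[X²] = 0.39·32.9784 + 0.24·15.7959 + 0.37·28.91 = 27.3493.
Var(X) = E[X²] − (E[X])² = 27.3493 − 20.7894 = 6.55987.
SD(X) = √6.55987 = 2.56122.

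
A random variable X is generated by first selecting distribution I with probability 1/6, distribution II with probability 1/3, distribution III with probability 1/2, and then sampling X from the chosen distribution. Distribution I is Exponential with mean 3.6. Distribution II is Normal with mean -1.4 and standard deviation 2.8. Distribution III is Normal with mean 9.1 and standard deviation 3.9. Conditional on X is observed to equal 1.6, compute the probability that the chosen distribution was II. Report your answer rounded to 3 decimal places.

0.415

Likelihoods f(1.6 | ·): I: 0.178106; II: 0.0802557; III: 0.0160985.
Posterior ∝ prior × likelihood. Numerator for II: 0.333333·0.0802557 = 0.0267519.
Normalizing constant: 0.166667·0.178106 + 0.333333·0.0802557 + 0.5·0.0160985 = 0.0644854.
P(II | observation) = 0.0267519 / 0.0644854 = 0.414852.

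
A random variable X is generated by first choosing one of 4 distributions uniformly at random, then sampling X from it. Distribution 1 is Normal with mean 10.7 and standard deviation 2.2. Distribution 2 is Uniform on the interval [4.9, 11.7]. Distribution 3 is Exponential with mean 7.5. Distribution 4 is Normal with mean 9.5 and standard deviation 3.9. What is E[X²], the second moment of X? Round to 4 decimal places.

For each component E[X²] = Var + (mean)², giving 1: 119.33; 2: 72.7433; 3: 112.5; 4: 105.46.
Overall E[X²] = 0.25·119.33 + 0.25·72.7433 + 0.25·112.5 + 0.25·105.46 = 102.508.

102.5083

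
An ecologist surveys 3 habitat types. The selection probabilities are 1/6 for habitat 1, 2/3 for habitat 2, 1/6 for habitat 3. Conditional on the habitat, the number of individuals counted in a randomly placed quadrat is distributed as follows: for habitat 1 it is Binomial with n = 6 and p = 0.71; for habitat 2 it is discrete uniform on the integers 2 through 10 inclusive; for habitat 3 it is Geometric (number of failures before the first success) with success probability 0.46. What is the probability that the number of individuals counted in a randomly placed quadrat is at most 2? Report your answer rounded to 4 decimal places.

0.2250

Conditional on each habitat, P(X ≤ 2): 1: 0.0628136; 2: 0.111111; 3: 0.842536.
By total probability, P(X ≤ 2) = 0.166667·0.0628136 + 0.666667·0.111111 + 0.166667·0.842536 = 0.224966.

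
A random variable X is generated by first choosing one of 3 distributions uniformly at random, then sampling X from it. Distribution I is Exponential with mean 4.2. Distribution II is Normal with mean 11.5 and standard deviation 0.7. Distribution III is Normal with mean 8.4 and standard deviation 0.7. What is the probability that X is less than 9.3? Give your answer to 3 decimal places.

0.597

Conditional on each component, P(X < 9.3): I: 0.890768; II: 0.000836537; III: 0.900729.
By total probability, P(X < 9.3) = 0.333333·0.890768 + 0.333333·0.000836537 + 0.333333·0.900729 = 0.597445.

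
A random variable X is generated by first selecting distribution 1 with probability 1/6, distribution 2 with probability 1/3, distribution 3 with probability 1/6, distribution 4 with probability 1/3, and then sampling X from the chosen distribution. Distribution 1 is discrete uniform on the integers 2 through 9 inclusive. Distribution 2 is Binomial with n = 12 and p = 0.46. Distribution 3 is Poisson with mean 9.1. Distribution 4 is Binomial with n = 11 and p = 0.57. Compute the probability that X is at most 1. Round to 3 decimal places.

0.003

Conditional on each component, P(X ≤ 1): 1: 0; 2: 0.00689928; 3: 0.00112782; 4: 0.00144797.
By total probability, P(X ≤ 1) = 0.166667·0 + 0.333333·0.00689928 + 0.166667·0.00112782 + 0.333333·0.00144797 = 0.00297039.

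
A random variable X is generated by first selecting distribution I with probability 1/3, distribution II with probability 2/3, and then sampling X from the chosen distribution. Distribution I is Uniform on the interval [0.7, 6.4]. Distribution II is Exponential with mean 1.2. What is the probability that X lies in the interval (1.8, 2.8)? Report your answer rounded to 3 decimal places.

0.143

Conditional on each component, P(1.8 < X < 2.8): I: 0.175439; II: 0.126158.
By total probability, P(1.8 < X < 2.8) = 0.333333·0.175439 + 0.666667·0.126158 = 0.142585.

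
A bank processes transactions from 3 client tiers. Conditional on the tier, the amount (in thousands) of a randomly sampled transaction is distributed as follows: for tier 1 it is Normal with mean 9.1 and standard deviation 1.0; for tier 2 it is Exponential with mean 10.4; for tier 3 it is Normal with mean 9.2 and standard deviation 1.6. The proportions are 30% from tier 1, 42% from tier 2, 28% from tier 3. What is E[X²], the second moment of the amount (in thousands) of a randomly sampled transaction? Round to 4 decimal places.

140.4134

For each component E[X²] = Var + (mean)², giving 1: 83.81; 2: 216.32; 3: 87.2.
Overall E[X²] = 0.3·83.81 + 0.42·216.32 + 0.28·87.2 = 140.413.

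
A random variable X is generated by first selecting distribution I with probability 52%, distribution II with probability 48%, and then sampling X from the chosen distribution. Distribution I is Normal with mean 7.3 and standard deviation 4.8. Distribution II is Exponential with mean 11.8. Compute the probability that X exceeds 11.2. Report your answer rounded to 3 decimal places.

0.294

Conditional on each component, P(X > 11.2): I: 0.208252; II: 0.387069.
By total probability, P(X > 11.2) = 0.52·0.208252 + 0.48·0.387069 = 0.294084.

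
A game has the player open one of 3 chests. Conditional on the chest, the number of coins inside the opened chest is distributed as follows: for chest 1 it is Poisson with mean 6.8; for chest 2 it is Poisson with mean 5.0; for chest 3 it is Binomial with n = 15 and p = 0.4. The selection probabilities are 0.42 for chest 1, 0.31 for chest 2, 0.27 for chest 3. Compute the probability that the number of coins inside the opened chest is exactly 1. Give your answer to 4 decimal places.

0.0149

Conditional on each chest, P(X = 1): 1: 0.00757367; 2: 0.0336897; 3: 0.00470185.
By total probability, P(X = 1) = 0.42·0.00757367 + 0.31·0.0336897 + 0.27·0.00470185 = 0.0148943.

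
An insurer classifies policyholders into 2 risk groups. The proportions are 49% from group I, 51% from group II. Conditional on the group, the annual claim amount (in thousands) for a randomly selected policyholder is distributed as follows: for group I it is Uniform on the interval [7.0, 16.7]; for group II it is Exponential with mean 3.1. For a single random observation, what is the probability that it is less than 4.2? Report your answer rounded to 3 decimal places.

Conditional on each group, P(X < 4.2): I: 0; II: 0.742011.
By total probability, P(X < 4.2) = 0.49·0 + 0.51·0.742011 = 0.378426.

0.378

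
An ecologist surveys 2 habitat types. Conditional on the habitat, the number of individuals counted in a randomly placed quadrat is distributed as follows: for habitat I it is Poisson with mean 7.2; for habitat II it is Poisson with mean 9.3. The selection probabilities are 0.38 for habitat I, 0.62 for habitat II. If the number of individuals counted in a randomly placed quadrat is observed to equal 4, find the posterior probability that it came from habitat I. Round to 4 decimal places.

Likelihoods P(X=4 | ·): I: 0.0835985; II: 0.0284959.
Posterior ∝ prior × likelihood. Numerator for I: 0.38·0.0835985 = 0.0317674.
Normalizing constant: 0.38·0.0835985 + 0.62·0.0284959 = 0.0494349.
P(I | observation) = 0.0317674 / 0.0494349 = 0.642612.

0.6426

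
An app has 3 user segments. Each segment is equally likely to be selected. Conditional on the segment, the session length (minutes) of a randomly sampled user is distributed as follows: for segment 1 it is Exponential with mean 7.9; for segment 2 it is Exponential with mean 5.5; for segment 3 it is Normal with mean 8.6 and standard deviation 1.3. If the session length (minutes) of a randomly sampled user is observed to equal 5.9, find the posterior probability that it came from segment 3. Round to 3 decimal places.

0.225

Likelihoods f(5.9 | ·): 1: 0.0599828; 2: 0.0621953; 3: 0.0355041.
Posterior ∝ prior × likelihood. Numerator for 3: 0.333333·0.0355041 = 0.0118347.
Normalizing constant: 0.333333·0.0599828 + 0.333333·0.0621953 + 0.333333·0.0355041 = 0.0525607.
P(3 | observation) = 0.0118347 / 0.0525607 = 0.225162.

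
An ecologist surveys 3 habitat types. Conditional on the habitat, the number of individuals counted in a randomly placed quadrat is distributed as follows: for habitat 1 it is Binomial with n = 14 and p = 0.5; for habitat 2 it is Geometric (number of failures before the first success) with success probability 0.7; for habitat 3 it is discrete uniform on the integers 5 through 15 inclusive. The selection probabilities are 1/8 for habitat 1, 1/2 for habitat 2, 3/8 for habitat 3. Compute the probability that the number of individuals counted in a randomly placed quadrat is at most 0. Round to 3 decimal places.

0.350

Conditional on each habitat, P(X ≤ 0): 1: 6.10352e-05; 2: 0.7; 3: 0.
By total probability, P(X ≤ 0) = 0.125·6.10352e-05 + 0.5·0.7 + 0.375·0 = 0.350008.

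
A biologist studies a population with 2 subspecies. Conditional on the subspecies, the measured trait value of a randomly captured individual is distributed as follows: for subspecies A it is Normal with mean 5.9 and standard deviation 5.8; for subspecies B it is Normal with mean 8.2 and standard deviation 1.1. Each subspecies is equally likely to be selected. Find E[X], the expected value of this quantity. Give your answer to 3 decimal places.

7.050

Component means — A: 5.9; B: 8.2.
E[X] = 0.5·5.9 + 0.5·8.2 = 7.05.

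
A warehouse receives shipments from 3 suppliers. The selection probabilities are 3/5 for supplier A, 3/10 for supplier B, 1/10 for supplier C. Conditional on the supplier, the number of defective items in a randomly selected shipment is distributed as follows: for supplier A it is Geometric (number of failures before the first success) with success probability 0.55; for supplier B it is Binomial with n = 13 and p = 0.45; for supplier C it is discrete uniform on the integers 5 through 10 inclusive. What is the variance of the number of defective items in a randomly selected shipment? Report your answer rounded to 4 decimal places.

Per component, A: μ=0.818182, E[X²]=2.15702; B: μ=5.85, E[X²]=37.44; C: μ=7.5, E[X²]=59.1667.
E[X] = 0.6·0.818182 + 0.3·5.85 + 0.1·7.5 = 2.99591.
E[X²] = 0.6·2.15702 + 0.3·37.44 + 0.1·59.1667 = 18.4429.
Var(X) = E[X²] − (E[X])² = 18.4429 − 8.97547 = 9.46741.

9.4674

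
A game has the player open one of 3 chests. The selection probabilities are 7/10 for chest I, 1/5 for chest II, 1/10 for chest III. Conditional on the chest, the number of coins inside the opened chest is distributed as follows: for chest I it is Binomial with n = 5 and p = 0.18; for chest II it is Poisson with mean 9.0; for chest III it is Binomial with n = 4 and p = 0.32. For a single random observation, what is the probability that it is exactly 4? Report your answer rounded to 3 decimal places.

0.011

Conditional on each chest, P(X = 4): I: 0.00430402; II: 0.0337372; III: 0.0104858.
By total probability, P(X = 4) = 0.7·0.00430402 + 0.2·0.0337372 + 0.1·0.0104858 = 0.0108088.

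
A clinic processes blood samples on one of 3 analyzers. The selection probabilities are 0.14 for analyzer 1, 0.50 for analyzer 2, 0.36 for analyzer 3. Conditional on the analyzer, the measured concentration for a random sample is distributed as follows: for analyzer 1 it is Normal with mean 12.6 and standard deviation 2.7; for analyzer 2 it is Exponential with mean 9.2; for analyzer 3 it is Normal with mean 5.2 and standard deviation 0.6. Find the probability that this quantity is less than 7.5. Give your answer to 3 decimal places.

Conditional on each analyzer, P(X < 7.5): 1: 0.0294534; 2: 0.557457; 3: 0.999937.
By total probability, P(X < 7.5) = 0.14·0.0294534 + 0.5·0.557457 + 0.36·0.999937 = 0.642829.

0.643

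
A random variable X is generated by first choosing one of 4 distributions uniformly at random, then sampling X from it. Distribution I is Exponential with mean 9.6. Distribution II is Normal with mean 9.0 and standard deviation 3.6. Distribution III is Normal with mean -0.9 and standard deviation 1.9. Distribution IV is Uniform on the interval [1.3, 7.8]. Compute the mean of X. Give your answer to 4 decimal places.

5.5625

Component means — I: 9.6; II: 9; III: -0.9; IV: 4.55.
E[X] = 0.25·9.6 + 0.25·9 + 0.25·-0.9 + 0.25·4.55 = 5.5625.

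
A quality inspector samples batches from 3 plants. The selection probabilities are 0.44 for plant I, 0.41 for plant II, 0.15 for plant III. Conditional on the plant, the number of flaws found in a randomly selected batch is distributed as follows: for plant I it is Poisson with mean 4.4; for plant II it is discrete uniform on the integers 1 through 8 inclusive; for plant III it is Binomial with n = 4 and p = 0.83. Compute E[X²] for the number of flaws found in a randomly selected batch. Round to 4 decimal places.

22.6474

For each component E[X²] = Var + (mean)², giving I: 23.76; II: 25.5; III: 11.5868.
Overall E[X²] = 0.44·23.76 + 0.41·25.5 + 0.15·11.5868 = 22.6474.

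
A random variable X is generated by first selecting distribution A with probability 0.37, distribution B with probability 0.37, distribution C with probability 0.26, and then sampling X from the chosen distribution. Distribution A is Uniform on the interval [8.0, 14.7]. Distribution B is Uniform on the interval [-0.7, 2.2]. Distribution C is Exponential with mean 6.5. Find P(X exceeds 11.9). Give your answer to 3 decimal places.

Conditional on each component, P(X > 11.9): A: 0.41791; B: 0; C: 0.16029.
By total probability, P(X > 11.9) = 0.37·0.41791 + 0.37·0 + 0.26·0.16029 = 0.196302.

0.196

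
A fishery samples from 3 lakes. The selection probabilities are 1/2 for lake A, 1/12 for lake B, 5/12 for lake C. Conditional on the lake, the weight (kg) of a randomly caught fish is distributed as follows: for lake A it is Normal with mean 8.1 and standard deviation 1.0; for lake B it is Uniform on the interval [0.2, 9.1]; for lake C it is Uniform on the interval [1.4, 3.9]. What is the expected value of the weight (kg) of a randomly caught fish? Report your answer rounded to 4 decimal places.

5.5417

Component means — A: 8.1; B: 4.65; C: 2.65.
E[X] = 0.5·8.1 + 0.0833333·4.65 + 0.416667·2.65 = 5.54167.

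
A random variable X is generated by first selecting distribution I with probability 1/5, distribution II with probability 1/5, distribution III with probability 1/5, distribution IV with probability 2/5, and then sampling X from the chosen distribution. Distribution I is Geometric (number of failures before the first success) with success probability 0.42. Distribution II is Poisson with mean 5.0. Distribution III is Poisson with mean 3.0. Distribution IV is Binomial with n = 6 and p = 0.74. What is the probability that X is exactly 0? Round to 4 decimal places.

0.0954

Conditional on each component, P(X = 0): I: 0.42; II: 0.00673795; III: 0.0497871; IV: 0.000308916.
By total probability, P(X = 0) = 0.2·0.42 + 0.2·0.00673795 + 0.2·0.0497871 + 0.4·0.000308916 = 0.0954286.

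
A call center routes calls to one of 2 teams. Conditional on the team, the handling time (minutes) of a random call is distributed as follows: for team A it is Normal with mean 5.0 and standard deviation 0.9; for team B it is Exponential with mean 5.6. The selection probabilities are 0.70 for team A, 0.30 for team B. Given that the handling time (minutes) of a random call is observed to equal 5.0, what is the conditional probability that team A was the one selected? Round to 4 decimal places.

0.9340

Likelihoods f(5.0 | ·): A: 0.443269; B: 0.0731222.
Posterior ∝ prior × likelihood. Numerator for A: 0.7·0.443269 = 0.310288.
Normalizing constant: 0.7·0.443269 + 0.3·0.0731222 = 0.332225.
P(A | observation) = 0.310288 / 0.332225 = 0.933971.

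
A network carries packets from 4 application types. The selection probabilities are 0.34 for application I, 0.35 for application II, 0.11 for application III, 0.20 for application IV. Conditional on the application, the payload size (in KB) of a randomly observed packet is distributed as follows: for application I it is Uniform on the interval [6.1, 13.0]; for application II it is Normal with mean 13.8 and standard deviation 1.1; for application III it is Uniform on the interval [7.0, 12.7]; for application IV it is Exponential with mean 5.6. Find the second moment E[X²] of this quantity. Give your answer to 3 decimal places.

122.950

For each component E[X²] = Var + (mean)², giving I: 95.17; II: 191.65; III: 99.73; IV: 62.72.
Overall E[X²] = 0.34·95.17 + 0.35·191.65 + 0.11·99.73 + 0.2·62.72 = 122.95.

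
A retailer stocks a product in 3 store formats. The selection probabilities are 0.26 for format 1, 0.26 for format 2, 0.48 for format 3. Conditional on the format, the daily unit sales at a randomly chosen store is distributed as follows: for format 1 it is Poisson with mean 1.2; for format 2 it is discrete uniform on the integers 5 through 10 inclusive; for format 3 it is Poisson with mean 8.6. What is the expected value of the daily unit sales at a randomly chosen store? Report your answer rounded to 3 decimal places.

6.390

Component means — 1: 1.2; 2: 7.5; 3: 8.6.
E[X] = 0.26·1.2 + 0.26·7.5 + 0.48·8.6 = 6.39.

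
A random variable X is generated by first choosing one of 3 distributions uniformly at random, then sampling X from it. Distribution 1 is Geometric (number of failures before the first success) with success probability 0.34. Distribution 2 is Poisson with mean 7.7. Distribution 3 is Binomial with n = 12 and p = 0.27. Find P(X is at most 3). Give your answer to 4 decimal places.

Conditional on each component, P(X ≤ 3): 1: 0.810253; 2: 0.0518188; 3: 0.586255.
By total probability, P(X ≤ 3) = 0.333333·0.810253 + 0.333333·0.0518188 + 0.333333·0.586255 = 0.482775.

0.4828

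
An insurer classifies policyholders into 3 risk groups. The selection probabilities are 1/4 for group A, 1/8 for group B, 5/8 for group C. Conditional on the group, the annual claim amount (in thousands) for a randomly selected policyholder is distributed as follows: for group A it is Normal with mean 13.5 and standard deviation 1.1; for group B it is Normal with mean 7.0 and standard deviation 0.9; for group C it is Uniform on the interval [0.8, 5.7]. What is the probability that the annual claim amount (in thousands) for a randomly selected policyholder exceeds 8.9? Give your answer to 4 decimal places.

Conditional on each group, P(X > 8.9): A: 0.999986; B: 0.0173814; C: 0.
By total probability, P(X > 8.9) = 0.25·0.999986 + 0.125·0.0173814 + 0.625·0 = 0.252169.

0.2522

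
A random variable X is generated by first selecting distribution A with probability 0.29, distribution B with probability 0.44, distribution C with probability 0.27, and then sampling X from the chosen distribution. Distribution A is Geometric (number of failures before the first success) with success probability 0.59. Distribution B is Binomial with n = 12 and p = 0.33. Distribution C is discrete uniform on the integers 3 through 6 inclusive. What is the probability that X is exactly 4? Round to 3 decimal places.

0.177

Conditional on each component, P(X = 4): A: 0.016672; B: 0.238374; C: 0.25.
By total probability, P(X = 4) = 0.29·0.016672 + 0.44·0.238374 + 0.27·0.25 = 0.17722.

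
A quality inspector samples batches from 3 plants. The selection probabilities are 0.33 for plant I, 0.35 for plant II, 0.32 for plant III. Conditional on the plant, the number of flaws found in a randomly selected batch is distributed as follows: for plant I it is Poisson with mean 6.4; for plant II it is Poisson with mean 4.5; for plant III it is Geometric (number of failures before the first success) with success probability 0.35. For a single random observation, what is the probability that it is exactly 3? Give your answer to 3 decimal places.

0.114

Conditional on each plant, P(X = 3): I: 0.0725945; II: 0.168718; III: 0.0961188.
By total probability, P(X = 3) = 0.33·0.0725945 + 0.35·0.168718 + 0.32·0.0961188 = 0.113765.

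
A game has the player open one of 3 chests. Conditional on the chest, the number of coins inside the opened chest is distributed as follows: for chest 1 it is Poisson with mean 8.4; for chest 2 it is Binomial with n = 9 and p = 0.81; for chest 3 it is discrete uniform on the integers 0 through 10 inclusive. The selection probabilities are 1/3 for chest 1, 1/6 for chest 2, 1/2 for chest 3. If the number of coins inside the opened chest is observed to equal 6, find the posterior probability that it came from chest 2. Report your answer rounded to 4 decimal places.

Likelihoods P(X=6 | ·): 1: 0.109716; 2: 0.162723; 3: 0.0909091.
Posterior ∝ prior × likelihood. Numerator for 2: 0.166667·0.162723 = 0.0271206.
Normalizing constant: 0.333333·0.109716 + 0.166667·0.162723 + 0.5·0.0909091 = 0.109147.
P(2 | observation) = 0.0271206 / 0.109147 = 0.248477.

0.2485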